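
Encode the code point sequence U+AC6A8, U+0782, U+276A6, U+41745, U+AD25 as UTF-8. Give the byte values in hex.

F2 AC 9A A8 DE 82 F0 A7 9A A6 F1 81 9D 85 EA B4 A5

U+AC6A8: 4-byte form → F2 AC 9A A8.
U+0782: 2-byte form → DE 82.
U+276A6: 4-byte form → F0 A7 9A A6.
U+41745: 4-byte form → F1 81 9D 85.
U+AD25: 3-byte form → EA B4 A5.
Concatenated (17 bytes): F2 AC 9A A8 DE 82 F0 A7 9A A6 F1 81 9D 85 EA B4 A5.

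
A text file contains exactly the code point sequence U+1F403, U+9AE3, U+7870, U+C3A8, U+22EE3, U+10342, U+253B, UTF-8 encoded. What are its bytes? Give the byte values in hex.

U+1F403: 4-byte form → F0 9F 90 83.
U+9AE3: 3-byte form → E9 AB A3.
U+7870: 3-byte form → E7 A1 B0.
U+C3A8: 3-byte form → EC 8E A8.
U+22EE3: 4-byte form → F0 A2 BB A3.
U+10342: 4-byte form → F0 90 8D 82.
U+253B: 3-byte form → E2 94 BB.
Concatenated (24 bytes): F0 9F 90 83 E9 AB A3 E7 A1 B0 EC 8E A8 F0 A2 BB A3 F0 90 8D 82 E2 94 BB.

F0 9F 90 83 E9 AB A3 E7 A1 B0 EC 8E A8 F0 A2 BB A3 F0 90 8D 82 E2 94 BB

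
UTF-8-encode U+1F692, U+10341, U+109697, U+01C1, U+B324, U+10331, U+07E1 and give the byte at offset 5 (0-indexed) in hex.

0x90

U+1F692 → 4-byte form F0 9F 9A 92 at offsets 0–3.
U+10341 → 4-byte form F0 90 8D 81 at offsets 4–7.
Offset 5 falls in char 2's range; it's byte 2 of F0 90 8D 81 = 0x90.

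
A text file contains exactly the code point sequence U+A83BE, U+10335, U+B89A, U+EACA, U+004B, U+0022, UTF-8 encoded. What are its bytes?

F2 A8 8E BE F0 90 8C B5 EB A2 9A EE AB 8A 4B 22

U+A83BE: 4-byte form → F2 A8 8E BE.
U+10335: 4-byte form → F0 90 8C B5.
U+B89A: 3-byte form → EB A2 9A.
U+EACA: 3-byte form → EE AB 8A.
U+004B: 1-byte form → 4B.
U+0022: 1-byte form → 22.
Concatenated (16 bytes): F2 A8 8E BE F0 90 8C B5 EB A2 9A EE AB 8A 4B 22.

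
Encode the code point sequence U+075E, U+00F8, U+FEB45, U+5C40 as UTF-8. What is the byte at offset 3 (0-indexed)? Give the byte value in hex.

0xB8

U+075E → 2-byte form DD 9E at offsets 0–1.
U+00F8 → 2-byte form C3 B8 at offsets 2–3.
Offset 3 falls in char 2's range; it's byte 2 of C3 B8 = 0xB8.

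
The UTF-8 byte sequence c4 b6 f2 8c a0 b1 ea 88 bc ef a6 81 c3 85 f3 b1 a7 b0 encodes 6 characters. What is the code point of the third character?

U+A23C

Offset 0: leading byte 0xC4 = 11000100 → 2-byte char #1 = C4 B6.
Offset 2: leading byte 0xF2 = 11110010 → 4-byte char #2 = F2 8C A0 B1.
Offset 6: leading byte 0xEA = 11101010 → 3-byte char #3 = EA 88 BC.
Leading byte 0xEA = 11101010 matches 1110xxxx → 3-byte sequence.
Byte 1: 0xEA = 11101010, payload 1010 (4 bits).
Byte 2: 0x88 = 10001000 (10xxxxxx ✓), payload 001000.
Byte 3: 0xBC = 10111100 (10xxxxxx ✓), payload 111100.
Concatenate: 1010001000111100 = 0xA23C (16 bits → U+A23C).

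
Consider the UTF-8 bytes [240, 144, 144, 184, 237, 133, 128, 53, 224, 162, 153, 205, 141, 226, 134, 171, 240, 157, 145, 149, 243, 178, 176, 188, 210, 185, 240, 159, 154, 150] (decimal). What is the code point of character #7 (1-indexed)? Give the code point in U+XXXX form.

Offset 0: leading byte 0xF0 = 11110000 → 4-byte char #1 = F0 90 90 B8.
Offset 4: leading byte 0xED = 11101101 → 3-byte char #2 = ED 85 80.
Offset 7: leading byte 0x35 = 00110101 → 1-byte char #3 = 35.
Offset 8: leading byte 0xE0 = 11100000 → 3-byte char #4 = E0 A2 99.
Offset 11: leading byte 0xCD = 11001101 → 2-byte char #5 = CD 8D.
Offset 13: leading byte 0xE2 = 11100010 → 3-byte char #6 = E2 86 AB.
Offset 16: leading byte 0xF0 = 11110000 → 4-byte char #7 = F0 9D 91 95.
Leading byte 0xF0 = 11110000 matches 11110xxx → 4-byte sequence.
Byte 1: 0xF0 = 11110000, payload 000 (3 bits).
Byte 2: 0x9D = 10011101 (10xxxxxx ✓), payload 011101.
Byte 3: 0x91 = 10010001 (10xxxxxx ✓), payload 010001.
Byte 4: 0x95 = 10010101 (10xxxxxx ✓), payload 010101.
Concatenate: 000011101010001010101 = 0x1D455 (21 bits → U+1D455).

U+1D455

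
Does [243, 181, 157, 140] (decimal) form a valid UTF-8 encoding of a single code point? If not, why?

Leading byte 0xF3 = 11110011 → 4-byte form.
Continuation bytes 0xB5=10110101, 0x9D=10011101, 0x8C=10001100 all match 10xxxxxx.
Decoded value 0xF574C is ≥ 0x10000 (shortest form) and not a surrogate.

valid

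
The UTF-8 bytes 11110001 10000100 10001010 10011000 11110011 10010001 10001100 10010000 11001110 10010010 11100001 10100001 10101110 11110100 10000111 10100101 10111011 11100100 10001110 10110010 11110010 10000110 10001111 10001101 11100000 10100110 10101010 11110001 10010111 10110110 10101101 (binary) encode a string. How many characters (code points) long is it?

Byte at offset 0: 0xF1 = 11110001 → 4-byte char (#1). Advance 4.
Byte at offset 4: 0xF3 = 11110011 → 4-byte char (#2). Advance 4.
Byte at offset 8: 0xCE = 11001110 → 2-byte char (#3). Advance 2.
Byte at offset 10: 0xE1 = 11100001 → 3-byte char (#4). Advance 3.
Byte at offset 13: 0xF4 = 11110100 → 4-byte char (#5). Advance 4.
Byte at offset 17: 0xE4 = 11100100 → 3-byte char (#6). Advance 3.
Byte at offset 20: 0xF2 = 11110010 → 4-byte char (#7). Advance 4.
Byte at offset 24: 0xE0 = 11100000 → 3-byte char (#8). Advance 3.
Byte at offset 27: 0xF1 = 11110001 → 4-byte char (#9). Advance 4.
Reached end at offset 31 after 9 code points.

9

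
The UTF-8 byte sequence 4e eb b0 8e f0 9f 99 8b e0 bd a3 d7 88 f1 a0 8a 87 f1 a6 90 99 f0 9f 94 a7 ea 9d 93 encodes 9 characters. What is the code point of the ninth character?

Offset 0: leading byte 0x4E = 01001110 → 1-byte char #1 = 4E.
Offset 1: leading byte 0xEB = 11101011 → 3-byte char #2 = EB B0 8E.
Offset 4: leading byte 0xF0 = 11110000 → 4-byte char #3 = F0 9F 99 8B.
Offset 8: leading byte 0xE0 = 11100000 → 3-byte char #4 = E0 BD A3.
Offset 11: leading byte 0xD7 = 11010111 → 2-byte char #5 = D7 88.
Offset 13: leading byte 0xF1 = 11110001 → 4-byte char #6 = F1 A0 8A 87.
Offset 17: leading byte 0xF1 = 11110001 → 4-byte char #7 = F1 A6 90 99.
Offset 21: leading byte 0xF0 = 11110000 → 4-byte char #8 = F0 9F 94 A7.
Offset 25: leading byte 0xEA = 11101010 → 3-byte char #9 = EA 9D 93.
Leading byte 0xEA = 11101010 matches 1110xxxx → 3-byte sequence.
Byte 1: 0xEA = 11101010, payload 1010 (4 bits).
Byte 2: 0x9D = 10011101 (10xxxxxx ✓), payload 011101.
Byte 3: 0x93 = 10010011 (10xxxxxx ✓), payload 010011.
Concatenate: 1010011101010011 = 0xA753 (16 bits → U+A753).

U+A753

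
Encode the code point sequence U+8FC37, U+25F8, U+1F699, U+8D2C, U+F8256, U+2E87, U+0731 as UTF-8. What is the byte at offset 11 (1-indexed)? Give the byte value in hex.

0x99

1-indexed offset 11 is 0-indexed offset 10.
U+8FC37 → 4-byte form F2 8F B0 B7 at offsets 0–3.
U+25F8 → 3-byte form E2 97 B8 at offsets 4–6.
U+1F699 → 4-byte form F0 9F 9A 99 at offsets 7–10.
Offset 10 falls in char 3's range; it's byte 4 of F0 9F 9A 99 = 0x99.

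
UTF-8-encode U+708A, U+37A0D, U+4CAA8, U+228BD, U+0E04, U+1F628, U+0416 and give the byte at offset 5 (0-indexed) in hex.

U+708A → 3-byte form E7 82 8A at offsets 0–2.
U+37A0D → 4-byte form F0 B7 A8 8D at offsets 3–6.
Offset 5 falls in char 2's range; it's byte 3 of F0 B7 A8 8D = 0xA8.

0xA8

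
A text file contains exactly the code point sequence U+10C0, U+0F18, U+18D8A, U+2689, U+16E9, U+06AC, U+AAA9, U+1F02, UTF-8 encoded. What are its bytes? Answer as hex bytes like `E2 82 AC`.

E1 83 80 E0 BC 98 F0 98 B6 8A E2 9A 89 E1 9B A9 DA AC EA AA A9 E1 BC 82

U+10C0: 3-byte form → E1 83 80.
U+0F18: 3-byte form → E0 BC 98.
U+18D8A: 4-byte form → F0 98 B6 8A.
U+2689: 3-byte form → E2 9A 89.
U+16E9: 3-byte form → E1 9B A9.
U+06AC: 2-byte form → DA AC.
U+AAA9: 3-byte form → EA AA A9.
U+1F02: 3-byte form → E1 BC 82.
Concatenated (24 bytes): E1 83 80 E0 BC 98 F0 98 B6 8A E2 9A 89 E1 9B A9 DA AC EA AA A9 E1 BC 82.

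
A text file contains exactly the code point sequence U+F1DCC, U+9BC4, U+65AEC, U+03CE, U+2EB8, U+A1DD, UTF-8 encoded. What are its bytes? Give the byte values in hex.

U+F1DCC: 4-byte form → F3 B1 B7 8C.
U+9BC4: 3-byte form → E9 AF 84.
U+65AEC: 4-byte form → F1 A5 AB AC.
U+03CE: 2-byte form → CF 8E.
U+2EB8: 3-byte form → E2 BA B8.
U+A1DD: 3-byte form → EA 87 9D.
Concatenated (19 bytes): F3 B1 B7 8C E9 AF 84 F1 A5 AB AC CF 8E E2 BA B8 EA 87 9D.

F3 B1 B7 8C E9 AF 84 F1 A5 AB AC CF 8E E2 BA B8 EA 87 9D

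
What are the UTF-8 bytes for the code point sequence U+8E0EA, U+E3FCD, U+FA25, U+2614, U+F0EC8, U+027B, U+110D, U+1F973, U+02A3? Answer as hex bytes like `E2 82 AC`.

U+8E0EA: 4-byte form → F2 8E 83 AA.
U+E3FCD: 4-byte form → F3 A3 BF 8D.
U+FA25: 3-byte form → EF A8 A5.
U+2614: 3-byte form → E2 98 94.
U+F0EC8: 4-byte form → F3 B0 BB 88.
U+027B: 2-byte form → C9 BB.
U+110D: 3-byte form → E1 84 8D.
U+1F973: 4-byte form → F0 9F A5 B3.
U+02A3: 2-byte form → CA A3.
Concatenated (29 bytes): F2 8E 83 AA F3 A3 BF 8D EF A8 A5 E2 98 94 F3 B0 BB 88 C9 BB E1 84 8D F0 9F A5 B3 CA A3.

F2 8E 83 AA F3 A3 BF 8D EF A8 A5 E2 98 94 F3 B0 BB 88 C9 BB E1 84 8D F0 9F A5 B3 CA A3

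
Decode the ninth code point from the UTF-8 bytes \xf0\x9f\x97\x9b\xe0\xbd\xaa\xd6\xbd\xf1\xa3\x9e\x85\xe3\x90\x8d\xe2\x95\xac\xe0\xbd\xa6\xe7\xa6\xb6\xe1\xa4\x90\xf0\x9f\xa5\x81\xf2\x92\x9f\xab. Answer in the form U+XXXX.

Offset 0: leading byte 0xF0 = 11110000 → 4-byte char #1 = F0 9F 97 9B.
Offset 4: leading byte 0xE0 = 11100000 → 3-byte char #2 = E0 BD AA.
Offset 7: leading byte 0xD6 = 11010110 → 2-byte char #3 = D6 BD.
Offset 9: leading byte 0xF1 = 11110001 → 4-byte char #4 = F1 A3 9E 85.
Offset 13: leading byte 0xE3 = 11100011 → 3-byte char #5 = E3 90 8D.
Offset 16: leading byte 0xE2 = 11100010 → 3-byte char #6 = E2 95 AC.
Offset 19: leading byte 0xE0 = 11100000 → 3-byte char #7 = E0 BD A6.
Offset 22: leading byte 0xE7 = 11100111 → 3-byte char #8 = E7 A6 B6.
Offset 25: leading byte 0xE1 = 11100001 → 3-byte char #9 = E1 A4 90.
Leading byte 0xE1 = 11100001 matches 1110xxxx → 3-byte sequence.
Byte 1: 0xE1 = 11100001, payload 0001 (4 bits).
Byte 2: 0xA4 = 10100100 (10xxxxxx ✓), payload 100100.
Byte 3: 0x90 = 10010000 (10xxxxxx ✓), payload 010000.
Concatenate: 0001100100010000 = 0x1910 (16 bits → U+1910).

U+1910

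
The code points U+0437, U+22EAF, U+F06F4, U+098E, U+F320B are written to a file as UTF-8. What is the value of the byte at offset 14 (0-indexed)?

0xB3

U+0437 → 2-byte form D0 B7 at offsets 0–1.
U+22EAF → 4-byte form F0 A2 BA AF at offsets 2–5.
U+F06F4 → 4-byte form F3 B0 9B B4 at offsets 6–9.
U+098E → 3-byte form E0 A6 8E at offsets 10–12.
U+F320B → 4-byte form F3 B3 88 8B at offsets 13–16.
Offset 14 falls in char 5's range; it's byte 2 of F3 B3 88 8B = 0xB3.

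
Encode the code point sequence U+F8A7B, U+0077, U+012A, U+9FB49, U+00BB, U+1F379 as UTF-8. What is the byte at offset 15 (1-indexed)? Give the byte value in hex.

1-indexed offset 15 is 0-indexed offset 14.
U+F8A7B → 4-byte form F3 B8 A9 BB at offsets 0–3.
U+0077 → 1-byte form 77 at offsets 4–4.
U+012A → 2-byte form C4 AA at offsets 5–6.
U+9FB49 → 4-byte form F2 9F AD 89 at offsets 7–10.
U+00BB → 2-byte form C2 BB at offsets 11–12.
U+1F379 → 4-byte form F0 9F 8D B9 at offsets 13–16.
Offset 14 falls in char 6's range; it's byte 2 of F0 9F 8D B9 = 0x9F.

0x9F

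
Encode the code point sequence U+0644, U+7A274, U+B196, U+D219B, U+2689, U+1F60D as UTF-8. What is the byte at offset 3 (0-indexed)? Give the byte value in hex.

0xBA

U+0644 → 2-byte form D9 84 at offsets 0–1.
U+7A274 → 4-byte form F1 BA 89 B4 at offsets 2–5.
Offset 3 falls in char 2's range; it's byte 2 of F1 BA 89 B4 = 0xBA.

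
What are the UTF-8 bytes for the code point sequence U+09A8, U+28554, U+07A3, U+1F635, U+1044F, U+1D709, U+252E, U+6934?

U+09A8: 3-byte form → E0 A6 A8.
U+28554: 4-byte form → F0 A8 95 94.
U+07A3: 2-byte form → DE A3.
U+1F635: 4-byte form → F0 9F 98 B5.
U+1044F: 4-byte form → F0 90 91 8F.
U+1D709: 4-byte form → F0 9D 9C 89.
U+252E: 3-byte form → E2 94 AE.
U+6934: 3-byte form → E6 A4 B4.
Concatenated (27 bytes): E0 A6 A8 F0 A8 95 94 DE A3 F0 9F 98 B5 F0 90 91 8F F0 9D 9C 89 E2 94 AE E6 A4 B4.

E0 A6 A8 F0 A8 95 94 DE A3 F0 9F 98 B5 F0 90 91 8F F0 9D 9C 89 E2 94 AE E6 A4 B4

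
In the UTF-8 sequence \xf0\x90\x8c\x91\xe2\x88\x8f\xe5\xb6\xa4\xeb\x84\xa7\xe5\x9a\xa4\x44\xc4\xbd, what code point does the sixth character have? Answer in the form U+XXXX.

Offset 0: leading byte 0xF0 = 11110000 → 4-byte char #1 = F0 90 8C 91.
Offset 4: leading byte 0xE2 = 11100010 → 3-byte char #2 = E2 88 8F.
Offset 7: leading byte 0xE5 = 11100101 → 3-byte char #3 = E5 B6 A4.
Offset 10: leading byte 0xEB = 11101011 → 3-byte char #4 = EB 84 A7.
Offset 13: leading byte 0xE5 = 11100101 → 3-byte char #5 = E5 9A A4.
Offset 16: leading byte 0x44 = 01000100 → 1-byte char #6 = 44.
Leading byte 0x44 = 01000100 matches 0xxxxxxx → 1-byte sequence.
Byte 1: 0x44 = 01000100, payload 1000100 (7 bits).
Concatenate: 1000100 = 0x44 (7 bits → U+0044).

U+0044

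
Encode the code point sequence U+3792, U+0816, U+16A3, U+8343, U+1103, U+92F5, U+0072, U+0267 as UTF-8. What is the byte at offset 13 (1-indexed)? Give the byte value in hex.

1-indexed offset 13 is 0-indexed offset 12.
U+3792 → 3-byte form E3 9E 92 at offsets 0–2.
U+0816 → 3-byte form E0 A0 96 at offsets 3–5.
U+16A3 → 3-byte form E1 9A A3 at offsets 6–8.
U+8343 → 3-byte form E8 8D 83 at offsets 9–11.
U+1103 → 3-byte form E1 84 83 at offsets 12–14.
Offset 12 falls in char 5's range; it's byte 1 of E1 84 83 = 0xE1.

0xE1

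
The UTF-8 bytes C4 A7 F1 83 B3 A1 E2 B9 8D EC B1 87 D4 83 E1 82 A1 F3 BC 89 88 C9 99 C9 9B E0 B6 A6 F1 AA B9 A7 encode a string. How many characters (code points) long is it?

Byte at offset 0: 0xC4 = 11000100 → 2-byte char (#1). Advance 2.
Byte at offset 2: 0xF1 = 11110001 → 4-byte char (#2). Advance 4.
Byte at offset 6: 0xE2 = 11100010 → 3-byte char (#3). Advance 3.
Byte at offset 9: 0xEC = 11101100 → 3-byte char (#4). Advance 3.
Byte at offset 12: 0xD4 = 11010100 → 2-byte char (#5). Advance 2.
Byte at offset 14: 0xE1 = 11100001 → 3-byte char (#6). Advance 3.
Byte at offset 17: 0xF3 = 11110011 → 4-byte char (#7). Advance 4.
Byte at offset 21: 0xC9 = 11001001 → 2-byte char (#8). Advance 2.
Byte at offset 23: 0xC9 = 11001001 → 2-byte char (#9). Advance 2.
Byte at offset 25: 0xE0 = 11100000 → 3-byte char (#10). Advance 3.
Byte at offset 28: 0xF1 = 11110001 → 4-byte char (#11). Advance 4.
Reached end at offset 32 after 11 code points.

11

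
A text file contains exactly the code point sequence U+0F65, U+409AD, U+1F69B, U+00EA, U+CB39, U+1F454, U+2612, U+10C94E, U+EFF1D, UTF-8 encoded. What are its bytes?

E0 BD A5 F1 80 A6 AD F0 9F 9A 9B C3 AA EC AC B9 F0 9F 91 94 E2 98 92 F4 8C A5 8E F3 AF BC 9D

U+0F65: 3-byte form → E0 BD A5.
U+409AD: 4-byte form → F1 80 A6 AD.
U+1F69B: 4-byte form → F0 9F 9A 9B.
U+00EA: 2-byte form → C3 AA.
U+CB39: 3-byte form → EC AC B9.
U+1F454: 4-byte form → F0 9F 91 94.
U+2612: 3-byte form → E2 98 92.
U+10C94E: 4-byte form → F4 8C A5 8E.
U+EFF1D: 4-byte form → F3 AF BC 9D.
Concatenated (31 bytes): E0 BD A5 F1 80 A6 AD F0 9F 9A 9B C3 AA EC AC B9 F0 9F 91 94 E2 98 92 F4 8C A5 8E F3 AF BC 9D.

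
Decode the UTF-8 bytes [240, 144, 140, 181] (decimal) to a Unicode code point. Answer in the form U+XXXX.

U+10335

Leading byte 0xF0 = 11110000 matches 11110xxx → 4-byte sequence.
Byte 1: 0xF0 = 11110000, payload 000 (3 bits).
Byte 2: 0x90 = 10010000 (10xxxxxx ✓), payload 010000.
Byte 3: 0x8C = 10001100 (10xxxxxx ✓), payload 001100.
Byte 4: 0xB5 = 10110101 (10xxxxxx ✓), payload 110101.
Concatenate: 000010000001100110101 = 0x10335 (21 bits → U+10335).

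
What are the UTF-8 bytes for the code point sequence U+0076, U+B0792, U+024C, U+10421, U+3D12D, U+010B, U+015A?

76 F2 B0 9E 92 C9 8C F0 90 90 A1 F0 BD 84 AD C4 8B C5 9A

U+0076: 1-byte form → 76.
U+B0792: 4-byte form → F2 B0 9E 92.
U+024C: 2-byte form → C9 8C.
U+10421: 4-byte form → F0 90 90 A1.
U+3D12D: 4-byte form → F0 BD 84 AD.
U+010B: 2-byte form → C4 8B.
U+015A: 2-byte form → C5 9A.
Concatenated (19 bytes): 76 F2 B0 9E 92 C9 8C F0 90 90 A1 F0 BD 84 AD C4 8B C5 9A.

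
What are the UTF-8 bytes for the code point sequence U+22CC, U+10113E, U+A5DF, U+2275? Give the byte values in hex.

E2 8B 8C F4 81 84 BE EA 97 9F E2 89 B5

U+22CC: 3-byte form → E2 8B 8C.
U+10113E: 4-byte form → F4 81 84 BE.
U+A5DF: 3-byte form → EA 97 9F.
U+2275: 3-byte form → E2 89 B5.
Concatenated (13 bytes): E2 8B 8C F4 81 84 BE EA 97 9F E2 89 B5.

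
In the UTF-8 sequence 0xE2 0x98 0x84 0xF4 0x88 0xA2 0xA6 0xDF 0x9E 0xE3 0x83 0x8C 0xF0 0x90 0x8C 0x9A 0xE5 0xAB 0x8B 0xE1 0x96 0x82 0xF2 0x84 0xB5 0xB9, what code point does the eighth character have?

U+84D79

Offset 0: leading byte 0xE2 = 11100010 → 3-byte char #1 = E2 98 84.
Offset 3: leading byte 0xF4 = 11110100 → 4-byte char #2 = F4 88 A2 A6.
Offset 7: leading byte 0xDF = 11011111 → 2-byte char #3 = DF 9E.
Offset 9: leading byte 0xE3 = 11100011 → 3-byte char #4 = E3 83 8C.
Offset 12: leading byte 0xF0 = 11110000 → 4-byte char #5 = F0 90 8C 9A.
Offset 16: leading byte 0xE5 = 11100101 → 3-byte char #6 = E5 AB 8B.
Offset 19: leading byte 0xE1 = 11100001 → 3-byte char #7 = E1 96 82.
Offset 22: leading byte 0xF2 = 11110010 → 4-byte char #8 = F2 84 B5 B9.
Leading byte 0xF2 = 11110010 matches 11110xxx → 4-byte sequence.
Byte 1: 0xF2 = 11110010, payload 010 (3 bits).
Byte 2: 0x84 = 10000100 (10xxxxxx ✓), payload 000100.
Byte 3: 0xB5 = 10110101 (10xxxxxx ✓), payload 110101.
Byte 4: 0xB9 = 10111001 (10xxxxxx ✓), payload 111001.
Concatenate: 010000100110101111001 = 0x84D79 (21 bits → U+84D79).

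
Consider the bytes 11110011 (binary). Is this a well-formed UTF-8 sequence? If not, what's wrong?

invalid (sequence truncated)

Leading byte 0xF3 = 11110011 → 4-byte form, but only 1 byte is present.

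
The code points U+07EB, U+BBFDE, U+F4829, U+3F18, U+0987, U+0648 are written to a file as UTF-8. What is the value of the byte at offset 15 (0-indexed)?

U+07EB → 2-byte form DF AB at offsets 0–1.
U+BBFDE → 4-byte form F2 BB BF 9E at offsets 2–5.
U+F4829 → 4-byte form F3 B4 A0 A9 at offsets 6–9.
U+3F18 → 3-byte form E3 BC 98 at offsets 10–12.
U+0987 → 3-byte form E0 A6 87 at offsets 13–15.
Offset 15 falls in char 5's range; it's byte 3 of E0 A6 87 = 0x87.

0x87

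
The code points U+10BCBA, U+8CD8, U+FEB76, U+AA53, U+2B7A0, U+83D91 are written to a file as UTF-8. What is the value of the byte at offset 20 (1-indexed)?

1-indexed offset 20 is 0-indexed offset 19.
U+10BCBA → 4-byte form F4 8B B2 BA at offsets 0–3.
U+8CD8 → 3-byte form E8 B3 98 at offsets 4–6.
U+FEB76 → 4-byte form F3 BE AD B6 at offsets 7–10.
U+AA53 → 3-byte form EA A9 93 at offsets 11–13.
U+2B7A0 → 4-byte form F0 AB 9E A0 at offsets 14–17.
U+83D91 → 4-byte form F2 83 B6 91 at offsets 18–21.
Offset 19 falls in char 6's range; it's byte 2 of F2 83 B6 91 = 0x83.

0x83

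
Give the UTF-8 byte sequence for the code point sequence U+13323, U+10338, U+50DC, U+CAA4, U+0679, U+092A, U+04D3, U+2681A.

U+13323: 4-byte form → F0 93 8C A3.
U+10338: 4-byte form → F0 90 8C B8.
U+50DC: 3-byte form → E5 83 9C.
U+CAA4: 3-byte form → EC AA A4.
U+0679: 2-byte form → D9 B9.
U+092A: 3-byte form → E0 A4 AA.
U+04D3: 2-byte form → D3 93.
U+2681A: 4-byte form → F0 A6 A0 9A.
Concatenated (25 bytes): F0 93 8C A3 F0 90 8C B8 E5 83 9C EC AA A4 D9 B9 E0 A4 AA D3 93 F0 A6 A0 9A.

F0 93 8C A3 F0 90 8C B8 E5 83 9C EC AA A4 D9 B9 E0 A4 AA D3 93 F0 A6 A0 9A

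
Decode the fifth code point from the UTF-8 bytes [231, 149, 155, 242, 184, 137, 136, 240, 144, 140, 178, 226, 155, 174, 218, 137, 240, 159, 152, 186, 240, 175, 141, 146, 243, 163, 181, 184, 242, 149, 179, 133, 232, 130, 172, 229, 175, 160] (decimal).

Offset 0: leading byte 0xE7 = 11100111 → 3-byte char #1 = E7 95 9B.
Offset 3: leading byte 0xF2 = 11110010 → 4-byte char #2 = F2 B8 89 88.
Offset 7: leading byte 0xF0 = 11110000 → 4-byte char #3 = F0 90 8C B2.
Offset 11: leading byte 0xE2 = 11100010 → 3-byte char #4 = E2 9B AE.
Offset 14: leading byte 0xDA = 11011010 → 2-byte char #5 = DA 89.
Leading byte 0xDA = 11011010 matches 110xxxxx → 2-byte sequence.
Byte 1: 0xDA = 11011010, payload 11010 (5 bits).
Byte 2: 0x89 = 10001001 (10xxxxxx ✓), payload 001001.
Concatenate: 11010001001 = 0x689 (11 bits → U+0689).

U+0689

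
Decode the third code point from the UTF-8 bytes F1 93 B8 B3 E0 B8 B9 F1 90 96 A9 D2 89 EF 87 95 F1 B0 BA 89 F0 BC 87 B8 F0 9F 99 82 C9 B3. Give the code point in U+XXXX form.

U+505A9

Offset 0: leading byte 0xF1 = 11110001 → 4-byte char #1 = F1 93 B8 B3.
Offset 4: leading byte 0xE0 = 11100000 → 3-byte char #2 = E0 B8 B9.
Offset 7: leading byte 0xF1 = 11110001 → 4-byte char #3 = F1 90 96 A9.
Leading byte 0xF1 = 11110001 matches 11110xxx → 4-byte sequence.
Byte 1: 0xF1 = 11110001, payload 001 (3 bits).
Byte 2: 0x90 = 10010000 (10xxxxxx ✓), payload 010000.
Byte 3: 0x96 = 10010110 (10xxxxxx ✓), payload 010110.
Byte 4: 0xA9 = 10101001 (10xxxxxx ✓), payload 101001.
Concatenate: 001010000010110101001 = 0x505A9 (21 bits → U+505A9).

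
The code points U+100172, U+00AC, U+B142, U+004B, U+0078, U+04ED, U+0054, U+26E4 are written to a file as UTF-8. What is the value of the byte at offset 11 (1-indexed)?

1-indexed offset 11 is 0-indexed offset 10.
U+100172 → 4-byte form F4 80 85 B2 at offsets 0–3.
U+00AC → 2-byte form C2 AC at offsets 4–5.
U+B142 → 3-byte form EB 85 82 at offsets 6–8.
U+004B → 1-byte form 4B at offsets 9–9.
U+0078 → 1-byte form 78 at offsets 10–10.
Offset 10 falls in char 5's range; it's byte 1 of 78 = 0x78.

0x78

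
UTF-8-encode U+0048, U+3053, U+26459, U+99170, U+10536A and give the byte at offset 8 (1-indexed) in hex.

0x99

1-indexed offset 8 is 0-indexed offset 7.
U+0048 → 1-byte form 48 at offsets 0–0.
U+3053 → 3-byte form E3 81 93 at offsets 1–3.
U+26459 → 4-byte form F0 A6 91 99 at offsets 4–7.
Offset 7 falls in char 3's range; it's byte 4 of F0 A6 91 99 = 0x99.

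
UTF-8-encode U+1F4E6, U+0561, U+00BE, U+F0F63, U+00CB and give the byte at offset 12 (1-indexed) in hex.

0xA3

1-indexed offset 12 is 0-indexed offset 11.
U+1F4E6 → 4-byte form F0 9F 93 A6 at offsets 0–3.
U+0561 → 2-byte form D5 A1 at offsets 4–5.
U+00BE → 2-byte form C2 BE at offsets 6–7.
U+F0F63 → 4-byte form F3 B0 BD A3 at offsets 8–11.
Offset 11 falls in char 4's range; it's byte 4 of F3 B0 BD A3 = 0xA3.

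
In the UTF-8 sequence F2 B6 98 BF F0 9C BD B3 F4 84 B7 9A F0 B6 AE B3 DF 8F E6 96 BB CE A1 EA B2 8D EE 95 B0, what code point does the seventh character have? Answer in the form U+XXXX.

U+03A1

Offset 0: leading byte 0xF2 = 11110010 → 4-byte char #1 = F2 B6 98 BF.
Offset 4: leading byte 0xF0 = 11110000 → 4-byte char #2 = F0 9C BD B3.
Offset 8: leading byte 0xF4 = 11110100 → 4-byte char #3 = F4 84 B7 9A.
Offset 12: leading byte 0xF0 = 11110000 → 4-byte char #4 = F0 B6 AE B3.
Offset 16: leading byte 0xDF = 11011111 → 2-byte char #5 = DF 8F.
Offset 18: leading byte 0xE6 = 11100110 → 3-byte char #6 = E6 96 BB.
Offset 21: leading byte 0xCE = 11001110 → 2-byte char #7 = CE A1.
Leading byte 0xCE = 11001110 matches 110xxxxx → 2-byte sequence.
Byte 1: 0xCE = 11001110, payload 01110 (5 bits).
Byte 2: 0xA1 = 10100001 (10xxxxxx ✓), payload 100001.
Concatenate: 01110100001 = 0x3A1 (11 bits → U+03A1).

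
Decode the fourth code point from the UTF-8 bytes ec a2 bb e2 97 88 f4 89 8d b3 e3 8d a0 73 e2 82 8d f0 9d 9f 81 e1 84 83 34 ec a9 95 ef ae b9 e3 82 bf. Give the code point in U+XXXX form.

Offset 0: leading byte 0xEC = 11101100 → 3-byte char #1 = EC A2 BB.
Offset 3: leading byte 0xE2 = 11100010 → 3-byte char #2 = E2 97 88.
Offset 6: leading byte 0xF4 = 11110100 → 4-byte char #3 = F4 89 8D B3.
Offset 10: leading byte 0xE3 = 11100011 → 3-byte char #4 = E3 8D A0.
Leading byte 0xE3 = 11100011 matches 1110xxxx → 3-byte sequence.
Byte 1: 0xE3 = 11100011, payload 0011 (4 bits).
Byte 2: 0x8D = 10001101 (10xxxxxx ✓), payload 001101.
Byte 3: 0xA0 = 10100000 (10xxxxxx ✓), payload 100000.
Concatenate: 0011001101100000 = 0x3360 (16 bits → U+3360).

U+3360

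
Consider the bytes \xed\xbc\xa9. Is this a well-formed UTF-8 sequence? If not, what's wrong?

Structurally a 3-byte sequence; payload = 0xDF29.
But 0xDF29 is in U+D800–U+DFFF, the surrogate range. Surrogates are not Unicode scalar values and are forbidden in UTF-8.

invalid (encodes a surrogate (U+D800–U+DFFF))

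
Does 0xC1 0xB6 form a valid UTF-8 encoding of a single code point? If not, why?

Leading byte 0xC1 = 11000001 → 2-byte form.
Continuation bytes all match 10xxxxxx. Payload decodes to 0x76.
But 0x76 < 0x80, the minimum for a 2-byte sequence — this is an overlong encoding.

invalid (overlong encoding)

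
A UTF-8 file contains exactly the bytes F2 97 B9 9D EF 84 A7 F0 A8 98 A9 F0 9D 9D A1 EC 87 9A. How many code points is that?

Byte at offset 0: 0xF2 = 11110010 → 4-byte char (#1). Advance 4.
Byte at offset 4: 0xEF = 11101111 → 3-byte char (#2). Advance 3.
Byte at offset 7: 0xF0 = 11110000 → 4-byte char (#3). Advance 4.
Byte at offset 11: 0xF0 = 11110000 → 4-byte char (#4). Advance 4.
Byte at offset 15: 0xEC = 11101100 → 3-byte char (#5). Advance 3.
Reached end at offset 18 after 5 code points.

5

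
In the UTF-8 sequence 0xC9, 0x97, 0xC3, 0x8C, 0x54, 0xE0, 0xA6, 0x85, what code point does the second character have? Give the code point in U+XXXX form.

U+00CC

Offset 0: leading byte 0xC9 = 11001001 → 2-byte char #1 = C9 97.
Offset 2: leading byte 0xC3 = 11000011 → 2-byte char #2 = C3 8C.
Leading byte 0xC3 = 11000011 matches 110xxxxx → 2-byte sequence.
Byte 1: 0xC3 = 11000011, payload 00011 (5 bits).
Byte 2: 0x8C = 10001100 (10xxxxxx ✓), payload 001100.
Concatenate: 00011001100 = 0xCC (11 bits → U+00CC).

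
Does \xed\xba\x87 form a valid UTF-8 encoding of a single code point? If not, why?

invalid (encodes a surrogate (U+D800–U+DFFF))

Structurally a 3-byte sequence; payload = 0xDE87.
But 0xDE87 is in U+D800–U+DFFF, the surrogate range. Surrogates are not Unicode scalar values and are forbidden in UTF-8.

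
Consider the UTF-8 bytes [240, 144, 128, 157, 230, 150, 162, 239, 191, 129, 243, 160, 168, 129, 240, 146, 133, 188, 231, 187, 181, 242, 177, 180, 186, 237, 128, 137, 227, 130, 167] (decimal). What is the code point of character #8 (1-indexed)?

U+D009

Offset 0: leading byte 0xF0 = 11110000 → 4-byte char #1 = F0 90 80 9D.
Offset 4: leading byte 0xE6 = 11100110 → 3-byte char #2 = E6 96 A2.
Offset 7: leading byte 0xEF = 11101111 → 3-byte char #3 = EF BF 81.
Offset 10: leading byte 0xF3 = 11110011 → 4-byte char #4 = F3 A0 A8 81.
Offset 14: leading byte 0xF0 = 11110000 → 4-byte char #5 = F0 92 85 BC.
Offset 18: leading byte 0xE7 = 11100111 → 3-byte char #6 = E7 BB B5.
Offset 21: leading byte 0xF2 = 11110010 → 4-byte char #7 = F2 B1 B4 BA.
Offset 25: leading byte 0xED = 11101101 → 3-byte char #8 = ED 80 89.
Leading byte 0xED = 11101101 matches 1110xxxx → 3-byte sequence.
Byte 1: 0xED = 11101101, payload 1101 (4 bits).
Byte 2: 0x80 = 10000000 (10xxxxxx ✓), payload 000000.
Byte 3: 0x89 = 10001001 (10xxxxxx ✓), payload 001001.
Concatenate: 1101000000001001 = 0xD009 (16 bits → U+D009).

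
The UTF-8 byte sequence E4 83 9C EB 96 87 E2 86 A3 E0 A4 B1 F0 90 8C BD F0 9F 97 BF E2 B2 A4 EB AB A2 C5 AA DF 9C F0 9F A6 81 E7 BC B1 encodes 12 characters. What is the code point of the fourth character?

U+0931

Offset 0: leading byte 0xE4 = 11100100 → 3-byte char #1 = E4 83 9C.
Offset 3: leading byte 0xEB = 11101011 → 3-byte char #2 = EB 96 87.
Offset 6: leading byte 0xE2 = 11100010 → 3-byte char #3 = E2 86 A3.
Offset 9: leading byte 0xE0 = 11100000 → 3-byte char #4 = E0 A4 B1.
Leading byte 0xE0 = 11100000 matches 1110xxxx → 3-byte sequence.
Byte 1: 0xE0 = 11100000, payload 0000 (4 bits).
Byte 2: 0xA4 = 10100100 (10xxxxxx ✓), payload 100100.
Byte 3: 0xB1 = 10110001 (10xxxxxx ✓), payload 110001.
Concatenate: 0000100100110001 = 0x931 (16 bits → U+0931).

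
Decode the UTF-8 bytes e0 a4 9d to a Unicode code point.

Leading byte 0xE0 = 11100000 matches 1110xxxx → 3-byte sequence.
Byte 1: 0xE0 = 11100000, payload 0000 (4 bits).
Byte 2: 0xA4 = 10100100 (10xxxxxx ✓), payload 100100.
Byte 3: 0x9D = 10011101 (10xxxxxx ✓), payload 011101.
Concatenate: 0000100100011101 = 0x91D (16 bits → U+091D).

U+091D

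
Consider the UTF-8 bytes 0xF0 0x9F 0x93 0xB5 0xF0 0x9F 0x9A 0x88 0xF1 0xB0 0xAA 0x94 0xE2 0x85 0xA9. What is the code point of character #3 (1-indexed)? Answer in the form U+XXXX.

Offset 0: leading byte 0xF0 = 11110000 → 4-byte char #1 = F0 9F 93 B5.
Offset 4: leading byte 0xF0 = 11110000 → 4-byte char #2 = F0 9F 9A 88.
Offset 8: leading byte 0xF1 = 11110001 → 4-byte char #3 = F1 B0 AA 94.
Leading byte 0xF1 = 11110001 matches 11110xxx → 4-byte sequence.
Byte 1: 0xF1 = 11110001, payload 001 (3 bits).
Byte 2: 0xB0 = 10110000 (10xxxxxx ✓), payload 110000.
Byte 3: 0xAA = 10101010 (10xxxxxx ✓), payload 101010.
Byte 4: 0x94 = 10010100 (10xxxxxx ✓), payload 010100.
Concatenate: 001110000101010010100 = 0x70A94 (21 bits → U+70A94).

U+70A94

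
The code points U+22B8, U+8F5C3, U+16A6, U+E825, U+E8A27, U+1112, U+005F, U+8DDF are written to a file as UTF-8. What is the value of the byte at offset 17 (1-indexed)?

0xA7

1-indexed offset 17 is 0-indexed offset 16.
U+22B8 → 3-byte form E2 8A B8 at offsets 0–2.
U+8F5C3 → 4-byte form F2 8F 97 83 at offsets 3–6.
U+16A6 → 3-byte form E1 9A A6 at offsets 7–9.
U+E825 → 3-byte form EE A0 A5 at offsets 10–12.
U+E8A27 → 4-byte form F3 A8 A8 A7 at offsets 13–16.
Offset 16 falls in char 5's range; it's byte 4 of F3 A8 A8 A7 = 0xA7.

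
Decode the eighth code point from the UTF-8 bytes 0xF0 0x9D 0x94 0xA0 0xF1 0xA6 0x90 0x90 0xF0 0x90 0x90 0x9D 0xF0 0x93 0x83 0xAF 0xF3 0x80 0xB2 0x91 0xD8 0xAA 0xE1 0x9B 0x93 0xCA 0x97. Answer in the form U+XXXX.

U+0297

Offset 0: leading byte 0xF0 = 11110000 → 4-byte char #1 = F0 9D 94 A0.
Offset 4: leading byte 0xF1 = 11110001 → 4-byte char #2 = F1 A6 90 90.
Offset 8: leading byte 0xF0 = 11110000 → 4-byte char #3 = F0 90 90 9D.
Offset 12: leading byte 0xF0 = 11110000 → 4-byte char #4 = F0 93 83 AF.
Offset 16: leading byte 0xF3 = 11110011 → 4-byte char #5 = F3 80 B2 91.
Offset 20: leading byte 0xD8 = 11011000 → 2-byte char #6 = D8 AA.
Offset 22: leading byte 0xE1 = 11100001 → 3-byte char #7 = E1 9B 93.
Offset 25: leading byte 0xCA = 11001010 → 2-byte char #8 = CA 97.
Leading byte 0xCA = 11001010 matches 110xxxxx → 2-byte sequence.
Byte 1: 0xCA = 11001010, payload 01010 (5 bits).
Byte 2: 0x97 = 10010111 (10xxxxxx ✓), payload 010111.
Concatenate: 01010010111 = 0x297 (11 bits → U+0297).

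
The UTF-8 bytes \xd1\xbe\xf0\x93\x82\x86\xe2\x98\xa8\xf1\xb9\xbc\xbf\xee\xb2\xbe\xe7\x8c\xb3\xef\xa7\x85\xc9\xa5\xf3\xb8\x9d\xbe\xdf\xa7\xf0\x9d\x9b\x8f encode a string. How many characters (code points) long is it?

11

Byte at offset 0: 0xD1 = 11010001 → 2-byte char (#1). Advance 2.
Byte at offset 2: 0xF0 = 11110000 → 4-byte char (#2). Advance 4.
Byte at offset 6: 0xE2 = 11100010 → 3-byte char (#3). Advance 3.
Byte at offset 9: 0xF1 = 11110001 → 4-byte char (#4). Advance 4.
Byte at offset 13: 0xEE = 11101110 → 3-byte char (#5). Advance 3.
Byte at offset 16: 0xE7 = 11100111 → 3-byte char (#6). Advance 3.
Byte at offset 19: 0xEF = 11101111 → 3-byte char (#7). Advance 3.
Byte at offset 22: 0xC9 = 11001001 → 2-byte char (#8). Advance 2.
Byte at offset 24: 0xF3 = 11110011 → 4-byte char (#9). Advance 4.
Byte at offset 28: 0xDF = 11011111 → 2-byte char (#10). Advance 2.
Byte at offset 30: 0xF0 = 11110000 → 4-byte char (#11). Advance 4.
Reached end at offset 34 after 11 code points.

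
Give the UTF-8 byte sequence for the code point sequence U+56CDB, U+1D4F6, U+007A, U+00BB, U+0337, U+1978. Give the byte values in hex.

F1 96 B3 9B F0 9D 93 B6 7A C2 BB CC B7 E1 A5 B8

U+56CDB: 4-byte form → F1 96 B3 9B.
U+1D4F6: 4-byte form → F0 9D 93 B6.
U+007A: 1-byte form → 7A.
U+00BB: 2-byte form → C2 BB.
U+0337: 2-byte form → CC B7.
U+1978: 3-byte form → E1 A5 B8.
Concatenated (16 bytes): F1 96 B3 9B F0 9D 93 B6 7A C2 BB CC B7 E1 A5 B8.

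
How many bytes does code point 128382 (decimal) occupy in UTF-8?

U+1F57E = 0x1F57E. UTF-8 uses 1 byte below 0x80, 2 below 0x800, 3 below 0x10000, 4 up to 0x10FFFF. 0x1F57E is in U+10000–U+10FFFF → 4 bytes.

4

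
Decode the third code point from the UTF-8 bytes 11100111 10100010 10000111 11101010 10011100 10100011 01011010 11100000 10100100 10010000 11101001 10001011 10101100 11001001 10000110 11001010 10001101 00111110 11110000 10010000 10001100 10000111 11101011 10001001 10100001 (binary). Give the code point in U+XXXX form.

Offset 0: leading byte 0xE7 = 11100111 → 3-byte char #1 = E7 A2 87.
Offset 3: leading byte 0xEA = 11101010 → 3-byte char #2 = EA 9C A3.
Offset 6: leading byte 0x5A = 01011010 → 1-byte char #3 = 5A.
Leading byte 0x5A = 01011010 matches 0xxxxxxx → 1-byte sequence.
Byte 1: 0x5A = 01011010, payload 1011010 (7 bits).
Concatenate: 1011010 = 0x5A (7 bits → U+005A).

U+005A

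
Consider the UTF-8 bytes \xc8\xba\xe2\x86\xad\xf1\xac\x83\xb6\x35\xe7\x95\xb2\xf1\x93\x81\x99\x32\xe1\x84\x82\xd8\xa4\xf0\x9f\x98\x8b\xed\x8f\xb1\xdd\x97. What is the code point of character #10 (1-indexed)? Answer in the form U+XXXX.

Offset 0: leading byte 0xC8 = 11001000 → 2-byte char #1 = C8 BA.
Offset 2: leading byte 0xE2 = 11100010 → 3-byte char #2 = E2 86 AD.
Offset 5: leading byte 0xF1 = 11110001 → 4-byte char #3 = F1 AC 83 B6.
Offset 9: leading byte 0x35 = 00110101 → 1-byte char #4 = 35.
Offset 10: leading byte 0xE7 = 11100111 → 3-byte char #5 = E7 95 B2.
Offset 13: leading byte 0xF1 = 11110001 → 4-byte char #6 = F1 93 81 99.
Offset 17: leading byte 0x32 = 00110010 → 1-byte char #7 = 32.
Offset 18: leading byte 0xE1 = 11100001 → 3-byte char #8 = E1 84 82.
Offset 21: leading byte 0xD8 = 11011000 → 2-byte char #9 = D8 A4.
Offset 23: leading byte 0xF0 = 11110000 → 4-byte char #10 = F0 9F 98 8B.
Leading byte 0xF0 = 11110000 matches 11110xxx → 4-byte sequence.
Byte 1: 0xF0 = 11110000, payload 000 (3 bits).
Byte 2: 0x9F = 10011111 (10xxxxxx ✓), payload 011111.
Byte 3: 0x98 = 10011000 (10xxxxxx ✓), payload 011000.
Byte 4: 0x8B = 10001011 (10xxxxxx ✓), payload 001011.
Concatenate: 000011111011000001011 = 0x1F60B (21 bits → U+1F60B).

U+1F60B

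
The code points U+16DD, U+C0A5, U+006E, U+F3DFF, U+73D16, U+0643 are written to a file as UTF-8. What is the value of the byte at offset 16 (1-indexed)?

1-indexed offset 16 is 0-indexed offset 15.
U+16DD → 3-byte form E1 9B 9D at offsets 0–2.
U+C0A5 → 3-byte form EC 82 A5 at offsets 3–5.
U+006E → 1-byte form 6E at offsets 6–6.
U+F3DFF → 4-byte form F3 B3 B7 BF at offsets 7–10.
U+73D16 → 4-byte form F1 B3 B4 96 at offsets 11–14.
U+0643 → 2-byte form D9 83 at offsets 15–16.
Offset 15 falls in char 6's range; it's byte 1 of D9 83 = 0xD9.

0xD9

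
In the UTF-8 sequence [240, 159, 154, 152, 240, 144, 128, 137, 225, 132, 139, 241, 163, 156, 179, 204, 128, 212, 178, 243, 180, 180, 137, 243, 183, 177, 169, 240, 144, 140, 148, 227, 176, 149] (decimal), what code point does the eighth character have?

Offset 0: leading byte 0xF0 = 11110000 → 4-byte char #1 = F0 9F 9A 98.
Offset 4: leading byte 0xF0 = 11110000 → 4-byte char #2 = F0 90 80 89.
Offset 8: leading byte 0xE1 = 11100001 → 3-byte char #3 = E1 84 8B.
Offset 11: leading byte 0xF1 = 11110001 → 4-byte char #4 = F1 A3 9C B3.
Offset 15: leading byte 0xCC = 11001100 → 2-byte char #5 = CC 80.
Offset 17: leading byte 0xD4 = 11010100 → 2-byte char #6 = D4 B2.
Offset 19: leading byte 0xF3 = 11110011 → 4-byte char #7 = F3 B4 B4 89.
Offset 23: leading byte 0xF3 = 11110011 → 4-byte char #8 = F3 B7 B1 A9.
Leading byte 0xF3 = 11110011 matches 11110xxx → 4-byte sequence.
Byte 1: 0xF3 = 11110011, payload 011 (3 bits).
Byte 2: 0xB7 = 10110111 (10xxxxxx ✓), payload 110111.
Byte 3: 0xB1 = 10110001 (10xxxxxx ✓), payload 110001.
Byte 4: 0xA9 = 10101001 (10xxxxxx ✓), payload 101001.
Concatenate: 011110111110001101001 = 0xF7C69 (21 bits → U+F7C69).

U+F7C69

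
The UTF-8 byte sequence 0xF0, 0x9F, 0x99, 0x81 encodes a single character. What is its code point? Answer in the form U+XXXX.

Leading byte 0xF0 = 11110000 matches 11110xxx → 4-byte sequence.
Byte 1: 0xF0 = 11110000, payload 000 (3 bits).
Byte 2: 0x9F = 10011111 (10xxxxxx ✓), payload 011111.
Byte 3: 0x99 = 10011001 (10xxxxxx ✓), payload 011001.
Byte 4: 0x81 = 10000001 (10xxxxxx ✓), payload 000001.
Concatenate: 000011111011001000001 = 0x1F641 (21 bits → U+1F641).

U+1F641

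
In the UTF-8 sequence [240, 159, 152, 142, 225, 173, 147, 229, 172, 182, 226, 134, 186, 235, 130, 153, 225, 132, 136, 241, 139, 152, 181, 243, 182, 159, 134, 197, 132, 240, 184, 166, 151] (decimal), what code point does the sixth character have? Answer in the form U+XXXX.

U+1108

Offset 0: leading byte 0xF0 = 11110000 → 4-byte char #1 = F0 9F 98 8E.
Offset 4: leading byte 0xE1 = 11100001 → 3-byte char #2 = E1 AD 93.
Offset 7: leading byte 0xE5 = 11100101 → 3-byte char #3 = E5 AC B6.
Offset 10: leading byte 0xE2 = 11100010 → 3-byte char #4 = E2 86 BA.
Offset 13: leading byte 0xEB = 11101011 → 3-byte char #5 = EB 82 99.
Offset 16: leading byte 0xE1 = 11100001 → 3-byte char #6 = E1 84 88.
Leading byte 0xE1 = 11100001 matches 1110xxxx → 3-byte sequence.
Byte 1: 0xE1 = 11100001, payload 0001 (4 bits).
Byte 2: 0x84 = 10000100 (10xxxxxx ✓), payload 000100.
Byte 3: 0x88 = 10001000 (10xxxxxx ✓), payload 001000.
Concatenate: 0001000100001000 = 0x1108 (16 bits → U+1108).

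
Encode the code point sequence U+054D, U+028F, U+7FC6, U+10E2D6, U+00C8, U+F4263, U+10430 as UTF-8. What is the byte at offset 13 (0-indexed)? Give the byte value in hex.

0xF3

U+054D → 2-byte form D5 8D at offsets 0–1.
U+028F → 2-byte form CA 8F at offsets 2–3.
U+7FC6 → 3-byte form E7 BF 86 at offsets 4–6.
U+10E2D6 → 4-byte form F4 8E 8B 96 at offsets 7–10.
U+00C8 → 2-byte form C3 88 at offsets 11–12.
U+F4263 → 4-byte form F3 B4 89 A3 at offsets 13–16.
Offset 13 falls in char 6's range; it's byte 1 of F3 B4 89 A3 = 0xF3.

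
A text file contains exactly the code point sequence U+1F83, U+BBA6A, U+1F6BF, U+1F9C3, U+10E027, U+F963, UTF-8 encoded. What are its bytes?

E1 BE 83 F2 BB A9 AA F0 9F 9A BF F0 9F A7 83 F4 8E 80 A7 EF A5 A3

U+1F83: 3-byte form → E1 BE 83.
U+BBA6A: 4-byte form → F2 BB A9 AA.
U+1F6BF: 4-byte form → F0 9F 9A BF.
U+1F9C3: 4-byte form → F0 9F A7 83.
U+10E027: 4-byte form → F4 8E 80 A7.
U+F963: 3-byte form → EF A5 A3.
Concatenated (22 bytes): E1 BE 83 F2 BB A9 AA F0 9F 9A BF F0 9F A7 83 F4 8E 80 A7 EF A5 A3.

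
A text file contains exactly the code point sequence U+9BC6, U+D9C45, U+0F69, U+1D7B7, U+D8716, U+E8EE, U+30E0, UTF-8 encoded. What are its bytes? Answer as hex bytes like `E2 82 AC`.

E9 AF 86 F3 99 B1 85 E0 BD A9 F0 9D 9E B7 F3 98 9C 96 EE A3 AE E3 83 A0

U+9BC6: 3-byte form → E9 AF 86.
U+D9C45: 4-byte form → F3 99 B1 85.
U+0F69: 3-byte form → E0 BD A9.
U+1D7B7: 4-byte form → F0 9D 9E B7.
U+D8716: 4-byte form → F3 98 9C 96.
U+E8EE: 3-byte form → EE A3 AE.
U+30E0: 3-byte form → E3 83 A0.
Concatenated (24 bytes): E9 AF 86 F3 99 B1 85 E0 BD A9 F0 9D 9E B7 F3 98 9C 96 EE A3 AE E3 83 A0.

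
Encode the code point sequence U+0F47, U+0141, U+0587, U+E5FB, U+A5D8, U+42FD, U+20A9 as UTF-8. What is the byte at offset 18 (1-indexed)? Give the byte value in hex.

0x82

1-indexed offset 18 is 0-indexed offset 17.
U+0F47 → 3-byte form E0 BD 87 at offsets 0–2.
U+0141 → 2-byte form C5 81 at offsets 3–4.
U+0587 → 2-byte form D6 87 at offsets 5–6.
U+E5FB → 3-byte form EE 97 BB at offsets 7–9.
U+A5D8 → 3-byte form EA 97 98 at offsets 10–12.
U+42FD → 3-byte form E4 8B BD at offsets 13–15.
U+20A9 → 3-byte form E2 82 A9 at offsets 16–18.
Offset 17 falls in char 7's range; it's byte 2 of E2 82 A9 = 0x82.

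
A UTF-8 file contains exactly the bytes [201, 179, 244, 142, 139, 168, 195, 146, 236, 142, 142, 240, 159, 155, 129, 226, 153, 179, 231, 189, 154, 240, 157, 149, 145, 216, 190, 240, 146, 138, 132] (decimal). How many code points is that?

Byte at offset 0: 0xC9 = 11001001 → 2-byte char (#1). Advance 2.
Byte at offset 2: 0xF4 = 11110100 → 4-byte char (#2). Advance 4.
Byte at offset 6: 0xC3 = 11000011 → 2-byte char (#3). Advance 2.
Byte at offset 8: 0xEC = 11101100 → 3-byte char (#4). Advance 3.
Byte at offset 11: 0xF0 = 11110000 → 4-byte char (#5). Advance 4.
Byte at offset 15: 0xE2 = 11100010 → 3-byte char (#6). Advance 3.
Byte at offset 18: 0xE7 = 11100111 → 3-byte char (#7). Advance 3.
Byte at offset 21: 0xF0 = 11110000 → 4-byte char (#8). Advance 4.
Byte at offset 25: 0xD8 = 11011000 → 2-byte char (#9). Advance 2.
Byte at offset 27: 0xF0 = 11110000 → 4-byte char (#10). Advance 4.
Reached end at offset 31 after 10 code points.

10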